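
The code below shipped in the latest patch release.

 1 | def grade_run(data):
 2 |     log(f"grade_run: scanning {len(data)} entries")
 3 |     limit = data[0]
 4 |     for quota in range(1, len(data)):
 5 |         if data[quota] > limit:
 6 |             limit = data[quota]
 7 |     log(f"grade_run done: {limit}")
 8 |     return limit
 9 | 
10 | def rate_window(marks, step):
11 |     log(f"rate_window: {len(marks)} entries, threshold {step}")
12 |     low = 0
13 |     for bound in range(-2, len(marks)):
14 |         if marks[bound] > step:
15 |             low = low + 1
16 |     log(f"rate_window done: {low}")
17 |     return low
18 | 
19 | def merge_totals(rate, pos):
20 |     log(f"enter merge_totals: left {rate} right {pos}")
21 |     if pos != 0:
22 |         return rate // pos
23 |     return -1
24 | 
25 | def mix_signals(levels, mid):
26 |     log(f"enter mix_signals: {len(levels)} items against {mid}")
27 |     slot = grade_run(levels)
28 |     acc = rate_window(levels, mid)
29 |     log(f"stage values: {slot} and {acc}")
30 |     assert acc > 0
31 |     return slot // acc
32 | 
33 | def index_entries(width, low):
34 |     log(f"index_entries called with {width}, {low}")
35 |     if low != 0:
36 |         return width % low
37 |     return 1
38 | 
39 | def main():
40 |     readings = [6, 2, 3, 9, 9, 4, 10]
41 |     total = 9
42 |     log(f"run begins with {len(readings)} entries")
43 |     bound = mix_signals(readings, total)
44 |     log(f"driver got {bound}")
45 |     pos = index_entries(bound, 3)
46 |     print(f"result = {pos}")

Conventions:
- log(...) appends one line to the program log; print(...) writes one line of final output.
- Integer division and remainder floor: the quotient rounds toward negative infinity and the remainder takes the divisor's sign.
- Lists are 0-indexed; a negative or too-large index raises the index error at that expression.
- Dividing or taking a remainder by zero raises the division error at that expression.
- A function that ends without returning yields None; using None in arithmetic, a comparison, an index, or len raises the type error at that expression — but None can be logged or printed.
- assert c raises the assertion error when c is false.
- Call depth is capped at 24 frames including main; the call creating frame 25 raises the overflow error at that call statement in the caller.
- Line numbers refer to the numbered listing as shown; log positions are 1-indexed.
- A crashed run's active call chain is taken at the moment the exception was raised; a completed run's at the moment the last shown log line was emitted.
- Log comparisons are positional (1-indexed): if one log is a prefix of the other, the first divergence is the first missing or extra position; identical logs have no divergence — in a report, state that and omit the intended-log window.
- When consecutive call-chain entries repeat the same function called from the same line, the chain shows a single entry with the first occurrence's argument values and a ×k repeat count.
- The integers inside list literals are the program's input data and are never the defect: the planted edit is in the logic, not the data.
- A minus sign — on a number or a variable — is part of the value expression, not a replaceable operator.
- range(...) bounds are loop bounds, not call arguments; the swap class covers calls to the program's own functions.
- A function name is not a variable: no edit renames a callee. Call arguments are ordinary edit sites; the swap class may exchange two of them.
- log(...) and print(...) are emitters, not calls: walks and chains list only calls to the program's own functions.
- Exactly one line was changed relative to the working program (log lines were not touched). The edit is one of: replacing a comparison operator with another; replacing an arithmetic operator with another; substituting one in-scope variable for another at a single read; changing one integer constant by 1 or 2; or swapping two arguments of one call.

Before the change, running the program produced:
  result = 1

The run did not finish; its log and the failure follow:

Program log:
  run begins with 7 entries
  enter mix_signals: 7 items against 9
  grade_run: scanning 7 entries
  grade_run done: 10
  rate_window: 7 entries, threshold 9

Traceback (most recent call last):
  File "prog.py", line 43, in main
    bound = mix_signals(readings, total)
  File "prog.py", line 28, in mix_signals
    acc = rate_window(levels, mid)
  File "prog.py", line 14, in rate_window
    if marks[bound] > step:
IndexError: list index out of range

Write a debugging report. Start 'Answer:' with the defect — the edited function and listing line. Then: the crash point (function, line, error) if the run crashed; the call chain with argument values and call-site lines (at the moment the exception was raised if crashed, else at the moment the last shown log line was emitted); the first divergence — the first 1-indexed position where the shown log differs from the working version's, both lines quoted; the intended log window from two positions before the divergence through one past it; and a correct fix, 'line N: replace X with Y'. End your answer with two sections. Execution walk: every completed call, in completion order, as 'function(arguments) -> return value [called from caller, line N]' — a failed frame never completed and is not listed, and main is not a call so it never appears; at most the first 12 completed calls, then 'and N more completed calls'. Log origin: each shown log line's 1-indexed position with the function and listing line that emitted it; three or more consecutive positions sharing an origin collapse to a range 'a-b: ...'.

Answer: the defect is in rate_window at line 13.
Core observation: The log ends early — 5 lines, where the working version next logs 'rate_window done: 1'.
Crash: rate_window, line 14, IndexError.
Call chain: main -> mix_signals([6, 2, 3, 9, 9, 4, 10], 9) (called at line 43) -> rate_window([6, 2, 3, 9, 9, 4, 10], 9) (called at line 28).
First divergence: position 6 (shown log ended at 5 lines; the working version continues: 'rate_window done: 1').
Intended log window:
  4: grade_run done: 10
  5: rate_window: 7 entries, threshold 9
  6: rate_window done: 1
  7: stage values: 10 and 1
Execution walk:
  grade_run([6, 2, 3, 9, 9, 4, 10]) -> 10  [called from mix_signals, line 27]
Origin of each log line:
  1: from main, line 42
  2: from mix_signals, line 26
  3: from grade_run, line 2
  4: from grade_run, line 7
  5: from rate_window, line 11
A correct fix: line 13: replace `-2` with `0`.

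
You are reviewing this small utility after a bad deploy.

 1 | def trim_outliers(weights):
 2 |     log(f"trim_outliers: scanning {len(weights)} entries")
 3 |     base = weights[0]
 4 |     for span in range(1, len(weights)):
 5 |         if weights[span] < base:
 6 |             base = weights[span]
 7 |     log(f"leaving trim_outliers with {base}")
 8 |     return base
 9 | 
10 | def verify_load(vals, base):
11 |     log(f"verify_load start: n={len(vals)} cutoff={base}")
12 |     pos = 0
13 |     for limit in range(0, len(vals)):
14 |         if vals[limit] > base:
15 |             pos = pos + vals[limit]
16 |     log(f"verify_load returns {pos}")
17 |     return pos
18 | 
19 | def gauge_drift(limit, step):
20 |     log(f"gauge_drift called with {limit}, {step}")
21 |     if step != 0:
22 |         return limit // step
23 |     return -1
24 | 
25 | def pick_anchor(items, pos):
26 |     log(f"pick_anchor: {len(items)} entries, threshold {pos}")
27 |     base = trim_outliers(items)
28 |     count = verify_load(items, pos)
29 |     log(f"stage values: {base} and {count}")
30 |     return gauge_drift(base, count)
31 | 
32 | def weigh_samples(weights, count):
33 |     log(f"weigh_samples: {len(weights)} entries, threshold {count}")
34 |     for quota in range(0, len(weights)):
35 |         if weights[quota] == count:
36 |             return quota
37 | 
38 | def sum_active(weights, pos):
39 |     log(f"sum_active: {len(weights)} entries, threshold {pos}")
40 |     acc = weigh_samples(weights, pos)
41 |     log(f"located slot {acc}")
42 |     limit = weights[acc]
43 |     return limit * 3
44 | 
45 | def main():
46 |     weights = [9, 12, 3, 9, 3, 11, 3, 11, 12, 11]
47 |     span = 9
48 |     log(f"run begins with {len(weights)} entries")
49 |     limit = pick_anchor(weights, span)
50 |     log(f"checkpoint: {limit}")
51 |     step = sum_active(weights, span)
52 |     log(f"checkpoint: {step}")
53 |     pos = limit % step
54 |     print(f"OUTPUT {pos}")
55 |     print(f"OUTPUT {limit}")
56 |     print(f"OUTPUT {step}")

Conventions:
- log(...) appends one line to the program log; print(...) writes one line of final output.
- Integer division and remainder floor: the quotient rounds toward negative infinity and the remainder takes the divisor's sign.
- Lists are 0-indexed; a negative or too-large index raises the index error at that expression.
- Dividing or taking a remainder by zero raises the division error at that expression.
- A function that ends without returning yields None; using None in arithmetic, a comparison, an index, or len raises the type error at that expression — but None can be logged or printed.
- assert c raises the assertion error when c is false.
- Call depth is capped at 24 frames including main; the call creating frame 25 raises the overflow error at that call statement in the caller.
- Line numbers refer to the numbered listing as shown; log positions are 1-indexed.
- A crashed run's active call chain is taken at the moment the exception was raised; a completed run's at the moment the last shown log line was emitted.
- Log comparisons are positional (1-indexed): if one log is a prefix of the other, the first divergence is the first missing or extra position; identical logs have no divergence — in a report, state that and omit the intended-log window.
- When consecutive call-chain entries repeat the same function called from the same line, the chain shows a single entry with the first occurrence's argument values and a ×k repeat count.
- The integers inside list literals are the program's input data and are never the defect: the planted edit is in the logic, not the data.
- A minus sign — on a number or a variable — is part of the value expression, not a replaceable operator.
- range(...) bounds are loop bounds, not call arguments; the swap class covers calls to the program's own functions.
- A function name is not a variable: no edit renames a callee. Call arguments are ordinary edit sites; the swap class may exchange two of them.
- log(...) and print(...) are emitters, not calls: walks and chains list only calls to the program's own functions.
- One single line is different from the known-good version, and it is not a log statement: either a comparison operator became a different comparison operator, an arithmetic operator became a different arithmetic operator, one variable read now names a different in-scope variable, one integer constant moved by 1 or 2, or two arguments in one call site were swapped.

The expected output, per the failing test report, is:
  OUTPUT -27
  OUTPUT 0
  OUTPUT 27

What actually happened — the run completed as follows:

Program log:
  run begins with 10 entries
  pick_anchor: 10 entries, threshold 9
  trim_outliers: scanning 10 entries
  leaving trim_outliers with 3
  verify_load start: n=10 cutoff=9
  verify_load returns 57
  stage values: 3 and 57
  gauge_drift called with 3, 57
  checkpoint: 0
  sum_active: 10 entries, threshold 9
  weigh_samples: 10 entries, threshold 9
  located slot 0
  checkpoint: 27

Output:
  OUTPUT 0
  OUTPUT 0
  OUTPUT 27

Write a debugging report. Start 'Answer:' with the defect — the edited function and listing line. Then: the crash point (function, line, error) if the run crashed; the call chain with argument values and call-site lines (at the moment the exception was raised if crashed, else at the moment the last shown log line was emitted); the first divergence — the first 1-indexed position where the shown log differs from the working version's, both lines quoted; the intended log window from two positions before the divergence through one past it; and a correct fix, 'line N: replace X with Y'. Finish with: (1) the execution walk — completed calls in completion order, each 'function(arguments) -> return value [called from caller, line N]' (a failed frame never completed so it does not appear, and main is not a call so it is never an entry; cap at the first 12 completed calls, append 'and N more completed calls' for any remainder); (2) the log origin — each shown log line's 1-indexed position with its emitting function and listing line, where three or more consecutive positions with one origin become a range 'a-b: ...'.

Answer: the defect is in main at line 53.
Core observation: The two runs log identically and part ways only at the printed values.
Call chain: main.
First divergence: none — the logs agree in full.
Execution walk:
  trim_outliers([9, 12, 3, 9, 3, 11, 3, 11, 12, 11]) -> 3  [called from pick_anchor, line 27]
  verify_load([9, 12, 3, 9, 3, 11, 3, 11, 12, 11], 9) -> 57  [called from pick_anchor, line 28]
  gauge_drift(3, 57) -> 0  [called from pick_anchor, line 30]
  pick_anchor([9, 12, 3, 9, 3, 11, 3, 11, 12, 11], 9) -> 0  [called from main, line 49]
  weigh_samples([9, 12, 3, 9, 3, 11, 3, 11, 12, 11], 9) -> 0  [called from sum_active, line 40]
  sum_active([9, 12, 3, 9, 3, 11, 3, 11, 12, 11], 9) -> 27  [called from main, line 51]
Origin of each log line:
  1 — main, line 48
  2 — pick_anchor, line 26
  3 — trim_outliers, line 2
  4 — trim_outliers, line 7
  5 — verify_load, line 11
  6 — verify_load, line 16
  7 — pick_anchor, line 29
  8 — gauge_drift, line 20
  9 — main, line 50
  10 — sum_active, line 39
  11 — weigh_samples, line 33
  12 — sum_active, line 41
  13 — main, line 52
A correct fix: line 53: replace `%` with `-`.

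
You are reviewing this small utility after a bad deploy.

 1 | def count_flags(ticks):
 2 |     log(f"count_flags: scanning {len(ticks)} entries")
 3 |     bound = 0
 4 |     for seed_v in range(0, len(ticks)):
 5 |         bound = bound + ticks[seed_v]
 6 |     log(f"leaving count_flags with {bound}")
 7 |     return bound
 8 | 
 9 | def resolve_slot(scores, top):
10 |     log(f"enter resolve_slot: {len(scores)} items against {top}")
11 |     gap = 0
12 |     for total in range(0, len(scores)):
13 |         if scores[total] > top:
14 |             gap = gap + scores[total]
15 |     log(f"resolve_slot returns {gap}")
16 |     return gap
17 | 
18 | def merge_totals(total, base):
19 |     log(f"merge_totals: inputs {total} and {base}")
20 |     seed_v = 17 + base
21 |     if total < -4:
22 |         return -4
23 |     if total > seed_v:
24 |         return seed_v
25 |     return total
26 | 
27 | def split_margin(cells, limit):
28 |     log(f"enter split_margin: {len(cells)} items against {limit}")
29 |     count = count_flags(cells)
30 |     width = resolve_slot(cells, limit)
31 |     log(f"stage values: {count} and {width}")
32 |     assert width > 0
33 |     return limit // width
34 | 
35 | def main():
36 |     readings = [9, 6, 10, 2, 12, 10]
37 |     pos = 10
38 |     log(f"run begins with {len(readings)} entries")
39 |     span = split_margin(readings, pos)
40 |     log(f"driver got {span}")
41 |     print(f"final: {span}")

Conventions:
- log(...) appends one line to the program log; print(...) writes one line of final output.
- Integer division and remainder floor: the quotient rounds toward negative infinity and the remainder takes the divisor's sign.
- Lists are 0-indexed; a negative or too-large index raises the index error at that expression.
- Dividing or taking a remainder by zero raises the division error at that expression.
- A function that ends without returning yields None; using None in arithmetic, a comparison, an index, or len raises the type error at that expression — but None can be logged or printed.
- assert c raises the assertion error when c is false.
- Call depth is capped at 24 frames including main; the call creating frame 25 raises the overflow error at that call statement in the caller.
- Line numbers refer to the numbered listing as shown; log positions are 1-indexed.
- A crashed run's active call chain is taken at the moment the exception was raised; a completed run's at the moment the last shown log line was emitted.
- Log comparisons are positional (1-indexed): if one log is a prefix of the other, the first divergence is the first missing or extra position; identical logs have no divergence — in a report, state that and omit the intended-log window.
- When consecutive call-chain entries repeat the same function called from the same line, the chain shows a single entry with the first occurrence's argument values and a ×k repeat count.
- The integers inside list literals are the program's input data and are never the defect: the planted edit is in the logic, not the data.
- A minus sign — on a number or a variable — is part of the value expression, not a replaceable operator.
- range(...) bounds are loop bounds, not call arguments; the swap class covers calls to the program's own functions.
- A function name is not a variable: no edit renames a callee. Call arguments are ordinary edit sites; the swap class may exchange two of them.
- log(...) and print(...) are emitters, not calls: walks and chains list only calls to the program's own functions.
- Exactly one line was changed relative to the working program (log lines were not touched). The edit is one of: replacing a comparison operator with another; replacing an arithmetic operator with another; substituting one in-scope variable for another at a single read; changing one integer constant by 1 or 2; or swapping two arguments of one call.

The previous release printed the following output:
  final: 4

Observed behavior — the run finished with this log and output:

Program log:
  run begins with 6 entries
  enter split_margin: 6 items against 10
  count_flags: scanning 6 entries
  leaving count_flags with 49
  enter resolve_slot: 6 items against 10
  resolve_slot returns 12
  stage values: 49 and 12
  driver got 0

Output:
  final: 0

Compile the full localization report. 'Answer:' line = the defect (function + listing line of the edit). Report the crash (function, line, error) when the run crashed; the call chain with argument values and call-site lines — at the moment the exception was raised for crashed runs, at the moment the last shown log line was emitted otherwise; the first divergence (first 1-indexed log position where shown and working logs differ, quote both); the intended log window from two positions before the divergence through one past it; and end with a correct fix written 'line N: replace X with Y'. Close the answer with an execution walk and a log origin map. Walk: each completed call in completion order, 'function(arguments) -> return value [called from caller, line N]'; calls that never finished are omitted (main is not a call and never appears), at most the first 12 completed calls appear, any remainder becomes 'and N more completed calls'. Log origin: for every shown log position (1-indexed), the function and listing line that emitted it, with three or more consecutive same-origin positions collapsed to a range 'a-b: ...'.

Answer: the defect is in split_margin at line 33.
Key fact: Log line 8 is where behavior first shows: 'driver got 0' appears instead of 'driver got 4'.
Call chain: main.
First divergence: position 8 — the shown line 'driver got 0' should read 'driver got 4'.
Intended log window:
  6: resolve_slot returns 12
  7: stage values: 49 and 12
  8: driver got 4
Execution walk:
  count_flags([9, 6, 10, 2, 12, 10]) -> 49  [called from split_margin, line 29]
  resolve_slot([9, 6, 10, 2, 12, 10], 10) -> 12  [called from split_margin, line 30]
  split_margin([9, 6, 10, 2, 12, 10], 10) -> 0  [called from main, line 39]
Log line origins:
  1: from main, line 38
  2: from split_margin, line 28
  3: from count_flags, line 2
  4: from count_flags, line 6
  5: from resolve_slot, line 10
  6: from resolve_slot, line 15
  7: from split_margin, line 31
  8: from main, line 40
A correct fix: line 33: replace `limit` with `count`.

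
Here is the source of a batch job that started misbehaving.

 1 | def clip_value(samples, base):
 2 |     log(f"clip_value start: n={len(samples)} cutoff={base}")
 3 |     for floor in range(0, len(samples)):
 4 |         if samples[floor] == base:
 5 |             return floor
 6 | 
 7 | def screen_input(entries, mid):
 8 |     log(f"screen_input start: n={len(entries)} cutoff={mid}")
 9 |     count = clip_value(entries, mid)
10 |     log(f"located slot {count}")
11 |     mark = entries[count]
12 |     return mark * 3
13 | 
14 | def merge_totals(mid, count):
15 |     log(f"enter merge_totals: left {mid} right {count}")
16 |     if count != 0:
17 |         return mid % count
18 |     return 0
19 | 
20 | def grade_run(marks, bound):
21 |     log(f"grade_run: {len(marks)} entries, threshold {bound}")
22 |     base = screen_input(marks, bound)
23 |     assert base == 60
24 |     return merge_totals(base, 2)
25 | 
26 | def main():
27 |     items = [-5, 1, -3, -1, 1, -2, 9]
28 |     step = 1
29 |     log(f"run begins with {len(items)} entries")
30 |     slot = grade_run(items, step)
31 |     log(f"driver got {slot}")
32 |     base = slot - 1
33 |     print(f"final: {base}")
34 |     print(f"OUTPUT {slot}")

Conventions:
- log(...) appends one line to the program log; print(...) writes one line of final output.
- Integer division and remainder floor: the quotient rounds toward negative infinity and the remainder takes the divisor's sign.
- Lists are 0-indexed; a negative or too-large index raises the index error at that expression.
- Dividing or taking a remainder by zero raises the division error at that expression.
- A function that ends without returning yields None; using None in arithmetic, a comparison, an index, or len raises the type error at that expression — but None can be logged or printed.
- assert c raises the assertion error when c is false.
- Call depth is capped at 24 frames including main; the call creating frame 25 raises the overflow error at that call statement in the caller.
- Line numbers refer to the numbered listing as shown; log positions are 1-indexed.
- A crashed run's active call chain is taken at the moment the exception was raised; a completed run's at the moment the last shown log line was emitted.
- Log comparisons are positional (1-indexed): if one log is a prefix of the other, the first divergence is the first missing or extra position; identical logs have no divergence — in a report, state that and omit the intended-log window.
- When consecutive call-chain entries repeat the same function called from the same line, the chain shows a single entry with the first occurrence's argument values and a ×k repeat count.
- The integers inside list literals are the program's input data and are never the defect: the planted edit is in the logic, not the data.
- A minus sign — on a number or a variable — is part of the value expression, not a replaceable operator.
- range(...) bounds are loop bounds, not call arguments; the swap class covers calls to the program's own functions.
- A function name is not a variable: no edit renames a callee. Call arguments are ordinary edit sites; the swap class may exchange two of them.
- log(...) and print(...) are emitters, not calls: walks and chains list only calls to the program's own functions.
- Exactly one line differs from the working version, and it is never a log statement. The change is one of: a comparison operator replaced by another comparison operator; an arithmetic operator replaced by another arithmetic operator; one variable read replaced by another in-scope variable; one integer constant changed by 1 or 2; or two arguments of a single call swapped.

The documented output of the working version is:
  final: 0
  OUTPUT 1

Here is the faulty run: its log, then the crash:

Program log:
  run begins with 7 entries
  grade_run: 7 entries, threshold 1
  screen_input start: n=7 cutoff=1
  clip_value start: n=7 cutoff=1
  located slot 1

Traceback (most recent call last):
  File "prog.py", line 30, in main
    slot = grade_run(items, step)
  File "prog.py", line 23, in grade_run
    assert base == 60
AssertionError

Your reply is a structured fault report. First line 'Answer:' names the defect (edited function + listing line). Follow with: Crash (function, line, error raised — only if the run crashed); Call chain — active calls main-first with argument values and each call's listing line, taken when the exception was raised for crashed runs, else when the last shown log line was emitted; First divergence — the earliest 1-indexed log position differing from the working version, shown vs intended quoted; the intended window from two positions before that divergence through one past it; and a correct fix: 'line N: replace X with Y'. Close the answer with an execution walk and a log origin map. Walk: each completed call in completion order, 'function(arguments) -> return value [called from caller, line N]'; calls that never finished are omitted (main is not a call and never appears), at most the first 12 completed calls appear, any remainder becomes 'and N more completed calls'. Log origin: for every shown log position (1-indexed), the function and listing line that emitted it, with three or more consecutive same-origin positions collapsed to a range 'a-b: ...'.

Answer: the defect is in grade_run at line 23.
Key observation: After 5 matching log lines the faulty run goes silent, while the working version continues with 'enter merge_totals: left 3 right 2'.
Crash: grade_run, line 23, AssertionError.
Call chain: main -> grade_run([-5, 1, -3, -1, 1, -2, 9], 1) (called at line 30).
First divergence: position 6 — the faulty run's log ends after 5 lines; the working version continues with 'enter merge_totals: left 3 right 2'.
Intended log window:
  4: clip_value start: n=7 cutoff=1
  5: located slot 1
  6: enter merge_totals: left 3 right 2
  7: driver got 1
Execution walk:
  clip_value([-5, 1, -3, -1, 1, -2, 9], 1) -> 1  [called from screen_input, line 9]
  screen_input([-5, 1, -3, -1, 1, -2, 9], 1) -> 3  [called from grade_run, line 22]
Log origin:
  1: emitted by main (line 29)
  2: emitted by grade_run (line 21)
  3: emitted by screen_input (line 8)
  4: emitted by clip_value (line 2)
  5: emitted by screen_input (line 10)
A correct fix: line 23: replace `==` with `<=`.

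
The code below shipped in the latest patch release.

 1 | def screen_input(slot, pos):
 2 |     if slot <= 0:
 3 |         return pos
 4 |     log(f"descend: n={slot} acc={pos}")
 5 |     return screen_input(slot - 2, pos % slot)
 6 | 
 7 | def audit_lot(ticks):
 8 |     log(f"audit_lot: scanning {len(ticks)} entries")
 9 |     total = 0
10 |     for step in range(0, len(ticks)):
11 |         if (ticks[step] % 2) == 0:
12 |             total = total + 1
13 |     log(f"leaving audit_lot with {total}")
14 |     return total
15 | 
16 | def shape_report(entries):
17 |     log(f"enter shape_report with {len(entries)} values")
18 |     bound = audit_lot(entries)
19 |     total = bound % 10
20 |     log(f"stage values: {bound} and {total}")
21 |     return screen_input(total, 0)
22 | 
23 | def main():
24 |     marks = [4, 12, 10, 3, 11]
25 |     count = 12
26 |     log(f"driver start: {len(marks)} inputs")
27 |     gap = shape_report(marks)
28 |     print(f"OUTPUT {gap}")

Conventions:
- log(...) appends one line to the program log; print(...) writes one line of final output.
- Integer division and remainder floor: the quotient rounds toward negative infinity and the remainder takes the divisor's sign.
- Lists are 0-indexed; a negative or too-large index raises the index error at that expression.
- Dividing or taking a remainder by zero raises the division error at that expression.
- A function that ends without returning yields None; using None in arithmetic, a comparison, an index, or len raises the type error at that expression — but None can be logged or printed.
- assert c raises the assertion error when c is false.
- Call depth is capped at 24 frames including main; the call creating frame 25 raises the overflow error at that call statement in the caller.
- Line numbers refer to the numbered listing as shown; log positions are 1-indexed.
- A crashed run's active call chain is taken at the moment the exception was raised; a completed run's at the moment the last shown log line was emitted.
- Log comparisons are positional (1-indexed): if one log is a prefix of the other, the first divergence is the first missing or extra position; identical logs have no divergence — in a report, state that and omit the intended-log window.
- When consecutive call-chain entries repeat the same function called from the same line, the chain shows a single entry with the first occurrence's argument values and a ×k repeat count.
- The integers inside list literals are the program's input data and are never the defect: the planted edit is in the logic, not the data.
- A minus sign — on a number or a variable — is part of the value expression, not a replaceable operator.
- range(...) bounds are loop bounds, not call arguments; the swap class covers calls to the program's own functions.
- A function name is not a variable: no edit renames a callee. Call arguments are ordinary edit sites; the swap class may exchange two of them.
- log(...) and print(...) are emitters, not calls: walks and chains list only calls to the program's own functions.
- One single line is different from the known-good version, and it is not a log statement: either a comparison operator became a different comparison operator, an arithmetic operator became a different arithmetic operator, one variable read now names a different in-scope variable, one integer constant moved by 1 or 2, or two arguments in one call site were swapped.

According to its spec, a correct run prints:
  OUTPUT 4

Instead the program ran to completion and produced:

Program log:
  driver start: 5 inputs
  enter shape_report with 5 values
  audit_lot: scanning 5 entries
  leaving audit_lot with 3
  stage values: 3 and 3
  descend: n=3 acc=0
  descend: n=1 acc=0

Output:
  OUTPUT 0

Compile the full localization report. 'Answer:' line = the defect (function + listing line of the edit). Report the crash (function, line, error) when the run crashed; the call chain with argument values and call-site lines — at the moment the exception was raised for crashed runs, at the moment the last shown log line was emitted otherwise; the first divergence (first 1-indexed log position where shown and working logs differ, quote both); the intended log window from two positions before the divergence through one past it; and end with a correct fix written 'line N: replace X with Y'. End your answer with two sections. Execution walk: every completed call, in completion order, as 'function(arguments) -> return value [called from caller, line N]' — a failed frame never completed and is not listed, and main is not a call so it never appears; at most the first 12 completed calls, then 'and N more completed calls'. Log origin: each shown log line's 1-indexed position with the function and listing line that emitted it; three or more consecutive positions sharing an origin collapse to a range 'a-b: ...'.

Answer: the defect is in screen_input at line 5.
The tell: Log line 7 is where behavior first shows: 'descend: n=1 acc=0' appears instead of 'descend: n=1 acc=3'.
Call chain: main -> shape_report([4, 12, 10, 3, 11]) (called at line 27) -> screen_input(3, 0) (called at line 21) -> screen_input(1, 0) (called at line 5).
First divergence: position 7 — shown 'descend: n=1 acc=0', intended 'descend: n=1 acc=3'.
Intended log window:
  5: stage values: 3 and 3
  6: descend: n=3 acc=0
  7: descend: n=1 acc=3
Execution walk:
  audit_lot([4, 12, 10, 3, 11]) -> 3  [called from shape_report, line 18]
  screen_input(-1, 0) -> 0  [called from screen_input, line 5]
  screen_input(1, 0) -> 0  [called from screen_input, line 5]
  screen_input(3, 0) -> 0  [called from shape_report, line 21]
  shape_report([4, 12, 10, 3, 11]) -> 0  [called from main, line 27]
Origin of each log line:
  1 — main, line 26
  2 — shape_report, line 17
  3 — audit_lot, line 8
  4 — audit_lot, line 13
  5 — shape_report, line 20
  6 — screen_input, line 4
  7 — screen_input, line 4
A correct fix: line 5: replace `%` with `+`.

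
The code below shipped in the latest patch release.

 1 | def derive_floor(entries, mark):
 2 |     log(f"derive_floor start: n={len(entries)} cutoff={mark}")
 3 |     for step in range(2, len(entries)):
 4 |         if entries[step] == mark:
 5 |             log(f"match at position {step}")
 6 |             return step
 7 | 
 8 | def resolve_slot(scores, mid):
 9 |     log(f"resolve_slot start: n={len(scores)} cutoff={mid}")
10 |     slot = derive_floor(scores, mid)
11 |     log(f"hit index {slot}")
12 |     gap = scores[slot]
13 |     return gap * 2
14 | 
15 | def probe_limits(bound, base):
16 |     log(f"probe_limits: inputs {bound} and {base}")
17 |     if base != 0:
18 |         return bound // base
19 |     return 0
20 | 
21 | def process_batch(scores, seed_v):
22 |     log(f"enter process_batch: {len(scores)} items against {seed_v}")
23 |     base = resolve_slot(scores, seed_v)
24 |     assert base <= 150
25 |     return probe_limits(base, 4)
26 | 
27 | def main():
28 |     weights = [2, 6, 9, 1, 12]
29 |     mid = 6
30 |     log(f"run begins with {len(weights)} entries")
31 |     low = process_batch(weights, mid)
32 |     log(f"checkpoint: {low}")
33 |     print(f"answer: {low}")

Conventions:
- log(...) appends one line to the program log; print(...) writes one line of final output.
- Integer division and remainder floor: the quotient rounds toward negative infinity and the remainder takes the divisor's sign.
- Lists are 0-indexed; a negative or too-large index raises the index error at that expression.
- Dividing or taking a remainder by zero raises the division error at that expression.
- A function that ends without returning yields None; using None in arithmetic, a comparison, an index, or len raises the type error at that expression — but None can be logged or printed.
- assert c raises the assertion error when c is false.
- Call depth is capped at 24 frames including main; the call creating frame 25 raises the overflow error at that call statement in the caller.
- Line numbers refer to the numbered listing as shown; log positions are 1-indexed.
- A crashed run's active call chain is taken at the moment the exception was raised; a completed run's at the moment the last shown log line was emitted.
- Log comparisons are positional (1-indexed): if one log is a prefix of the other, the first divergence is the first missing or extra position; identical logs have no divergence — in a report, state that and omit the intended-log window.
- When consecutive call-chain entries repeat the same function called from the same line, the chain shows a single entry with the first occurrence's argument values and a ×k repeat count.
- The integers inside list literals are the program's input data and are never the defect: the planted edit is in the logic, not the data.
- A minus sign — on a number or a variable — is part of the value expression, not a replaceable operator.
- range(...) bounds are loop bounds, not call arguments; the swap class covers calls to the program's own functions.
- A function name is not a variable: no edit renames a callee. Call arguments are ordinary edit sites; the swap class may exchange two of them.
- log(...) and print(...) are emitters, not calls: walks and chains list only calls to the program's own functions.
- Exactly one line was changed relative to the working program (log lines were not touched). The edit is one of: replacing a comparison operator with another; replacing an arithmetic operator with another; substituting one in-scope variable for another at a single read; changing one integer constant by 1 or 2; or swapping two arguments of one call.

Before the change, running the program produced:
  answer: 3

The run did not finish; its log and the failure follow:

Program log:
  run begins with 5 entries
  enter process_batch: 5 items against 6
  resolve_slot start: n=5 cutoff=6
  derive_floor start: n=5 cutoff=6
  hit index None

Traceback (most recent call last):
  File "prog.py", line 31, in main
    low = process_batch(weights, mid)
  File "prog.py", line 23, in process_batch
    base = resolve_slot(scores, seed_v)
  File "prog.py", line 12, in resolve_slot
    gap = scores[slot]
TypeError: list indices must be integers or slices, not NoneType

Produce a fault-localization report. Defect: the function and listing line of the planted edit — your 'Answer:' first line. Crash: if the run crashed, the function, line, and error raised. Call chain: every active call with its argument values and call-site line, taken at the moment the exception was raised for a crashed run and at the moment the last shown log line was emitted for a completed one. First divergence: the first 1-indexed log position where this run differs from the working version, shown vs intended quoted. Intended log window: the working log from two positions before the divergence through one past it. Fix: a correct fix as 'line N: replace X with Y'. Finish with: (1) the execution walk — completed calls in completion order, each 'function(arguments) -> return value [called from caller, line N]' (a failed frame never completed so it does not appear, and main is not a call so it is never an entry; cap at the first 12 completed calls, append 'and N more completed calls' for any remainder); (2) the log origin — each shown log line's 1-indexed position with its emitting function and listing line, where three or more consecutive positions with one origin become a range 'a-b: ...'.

Answer: the defect is in derive_floor at line 3.
Key fact: The earliest visible damage is log position 5 — 'hit index None' rather than the intended 'match at position 1'.
Crash: resolve_slot, line 12, TypeError.
Call chain: main -> process_batch([2, 6, 9, 1, 12], 6) (called at line 31) -> resolve_slot([2, 6, 9, 1, 12], 6) (called at line 23).
First divergence: position 5; shown 'hit index None' vs intended 'match at position 1'.
Intended log window:
  3: resolve_slot start: n=5 cutoff=6
  4: derive_floor start: n=5 cutoff=6
  5: match at position 1
  6: hit index 1
Execution walk:
  derive_floor([2, 6, 9, 1, 12], 6) -> None  [called from resolve_slot, line 10]
Origin of each log line:
  1: emitted by main (line 30)
  2: emitted by process_batch (line 22)
  3: emitted by resolve_slot (line 9)
  4: emitted by derive_floor (line 2)
  5: emitted by resolve_slot (line 11)
A correct fix: line 3: replace `2` with `0`.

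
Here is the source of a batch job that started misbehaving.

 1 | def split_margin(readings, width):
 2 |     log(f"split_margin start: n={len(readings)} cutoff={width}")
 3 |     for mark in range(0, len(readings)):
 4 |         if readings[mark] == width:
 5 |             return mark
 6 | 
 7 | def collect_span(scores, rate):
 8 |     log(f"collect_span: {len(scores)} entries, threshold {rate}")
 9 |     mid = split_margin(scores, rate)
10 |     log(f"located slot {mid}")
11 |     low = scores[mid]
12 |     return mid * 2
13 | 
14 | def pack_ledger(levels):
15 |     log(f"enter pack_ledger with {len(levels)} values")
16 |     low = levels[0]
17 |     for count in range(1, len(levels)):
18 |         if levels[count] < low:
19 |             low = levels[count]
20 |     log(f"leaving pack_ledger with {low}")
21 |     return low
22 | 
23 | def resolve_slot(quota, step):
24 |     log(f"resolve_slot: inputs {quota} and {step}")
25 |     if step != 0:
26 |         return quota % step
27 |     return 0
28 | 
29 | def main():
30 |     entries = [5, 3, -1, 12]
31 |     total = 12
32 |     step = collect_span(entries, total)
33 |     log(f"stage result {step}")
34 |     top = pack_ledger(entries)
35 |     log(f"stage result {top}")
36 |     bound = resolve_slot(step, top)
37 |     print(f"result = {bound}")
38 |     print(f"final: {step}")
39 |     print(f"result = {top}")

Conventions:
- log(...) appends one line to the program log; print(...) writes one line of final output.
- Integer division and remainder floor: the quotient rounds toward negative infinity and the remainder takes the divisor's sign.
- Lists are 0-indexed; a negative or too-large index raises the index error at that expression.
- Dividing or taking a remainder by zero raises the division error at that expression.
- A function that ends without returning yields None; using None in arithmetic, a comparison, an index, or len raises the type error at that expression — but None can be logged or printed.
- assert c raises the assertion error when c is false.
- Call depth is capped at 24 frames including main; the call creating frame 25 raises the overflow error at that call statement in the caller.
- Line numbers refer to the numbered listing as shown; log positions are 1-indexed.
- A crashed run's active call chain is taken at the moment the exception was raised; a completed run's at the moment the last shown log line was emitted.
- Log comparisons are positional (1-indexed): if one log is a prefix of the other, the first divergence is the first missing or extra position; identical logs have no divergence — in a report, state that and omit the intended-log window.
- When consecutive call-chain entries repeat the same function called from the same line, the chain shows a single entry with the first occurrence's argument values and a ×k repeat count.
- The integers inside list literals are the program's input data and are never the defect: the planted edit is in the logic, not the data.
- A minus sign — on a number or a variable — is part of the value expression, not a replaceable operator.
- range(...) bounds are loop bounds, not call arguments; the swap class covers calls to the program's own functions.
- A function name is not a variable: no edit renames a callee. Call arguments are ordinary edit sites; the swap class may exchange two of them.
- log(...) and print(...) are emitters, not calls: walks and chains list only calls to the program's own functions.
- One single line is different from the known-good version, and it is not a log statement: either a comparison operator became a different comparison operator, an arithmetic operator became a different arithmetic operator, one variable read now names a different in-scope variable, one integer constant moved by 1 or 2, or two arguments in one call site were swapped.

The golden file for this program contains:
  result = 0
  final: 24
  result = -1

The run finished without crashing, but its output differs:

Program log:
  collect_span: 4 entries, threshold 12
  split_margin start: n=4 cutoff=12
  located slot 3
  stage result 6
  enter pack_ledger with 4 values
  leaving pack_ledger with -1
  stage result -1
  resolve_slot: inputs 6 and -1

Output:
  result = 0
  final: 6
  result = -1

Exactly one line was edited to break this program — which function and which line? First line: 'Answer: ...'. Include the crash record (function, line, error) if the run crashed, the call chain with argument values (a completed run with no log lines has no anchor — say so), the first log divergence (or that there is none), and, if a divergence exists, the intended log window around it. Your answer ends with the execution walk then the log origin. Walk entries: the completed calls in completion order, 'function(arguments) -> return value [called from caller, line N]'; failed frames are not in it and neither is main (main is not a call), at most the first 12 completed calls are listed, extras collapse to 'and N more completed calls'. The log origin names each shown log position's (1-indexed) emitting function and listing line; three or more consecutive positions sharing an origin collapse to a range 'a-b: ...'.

Answer: the defect is in collect_span at line 12.
Key observation: Everything matches until log position 4, which reads 'stage result 6' in place of 'stage result 24'.
Call chain: main -> resolve_slot(6, -1) (called at line 36).
First divergence: position 4 — the shown line 'stage result 6' should read 'stage result 24'.
Intended log window:
  2: split_margin start: n=4 cutoff=12
  3: located slot 3
  4: stage result 24
  5: enter pack_ledger with 4 values
Execution walk:
  split_margin([5, 3, -1, 12], 12) -> 3  [called from collect_span, line 9]
  collect_span([5, 3, -1, 12], 12) -> 6  [called from main, line 32]
  pack_ledger([5, 3, -1, 12]) -> -1  [called from main, line 34]
  resolve_slot(6, -1) -> 0  [called from main, line 36]
Origin of each log line:
  1: logged in collect_span at line 8
  2: logged in split_margin at line 2
  3: logged in collect_span at line 10
  4: logged in main at line 33
  5: logged in pack_ledger at line 15
  6: logged in pack_ledger at line 20
  7: logged in main at line 35
  8: logged in resolve_slot at line 24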